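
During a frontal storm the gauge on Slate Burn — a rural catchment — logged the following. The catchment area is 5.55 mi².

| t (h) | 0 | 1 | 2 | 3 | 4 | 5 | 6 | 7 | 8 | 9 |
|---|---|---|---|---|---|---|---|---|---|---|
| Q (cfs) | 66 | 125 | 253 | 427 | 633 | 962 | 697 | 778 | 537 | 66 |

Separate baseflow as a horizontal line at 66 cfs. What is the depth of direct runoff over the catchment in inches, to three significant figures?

d ≈ 1.08 in

Direct runoff: 0.0, 59.0, 187.0, 361.0, 567.0, 896.0, 631.0, 712.0, 471.0, 0.0 cfs; ΣQ_DR = 3884 cfs.
V = ΣQ_DR · Δt = 3884 × 3600 s = 1.398 × 10^7 ft³.
Over A = 5.55 mi², depth = V / A = 1.08 in.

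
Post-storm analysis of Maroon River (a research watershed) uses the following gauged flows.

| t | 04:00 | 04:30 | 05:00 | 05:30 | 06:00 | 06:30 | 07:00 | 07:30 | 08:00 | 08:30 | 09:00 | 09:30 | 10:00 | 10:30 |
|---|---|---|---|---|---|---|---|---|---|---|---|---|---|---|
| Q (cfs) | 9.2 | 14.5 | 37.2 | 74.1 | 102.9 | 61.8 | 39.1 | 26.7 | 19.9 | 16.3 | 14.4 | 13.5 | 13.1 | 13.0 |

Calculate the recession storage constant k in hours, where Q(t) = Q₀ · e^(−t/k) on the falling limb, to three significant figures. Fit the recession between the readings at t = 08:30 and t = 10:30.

k ≈ 8.84 h

On the falling limb, Q drops from 16.3 to 13.0 cfs between t = 08:30 and t = 10:30 (Δt = 2 h).
k = −Δt / ln(Q₂/Q₁) = −2 / ln(13.0/16.3) = 8.84 h.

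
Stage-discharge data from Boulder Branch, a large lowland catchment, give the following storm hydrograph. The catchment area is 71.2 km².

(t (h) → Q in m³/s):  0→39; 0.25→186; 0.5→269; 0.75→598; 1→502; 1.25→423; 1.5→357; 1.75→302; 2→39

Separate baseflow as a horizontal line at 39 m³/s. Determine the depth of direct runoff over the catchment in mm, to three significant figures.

Direct runoff: 0.0, 147.0, 230.0, 559.0, 463.0, 384.0, 318.0, 263.0, 0.0 m³/s; ΣQ_DR = 2364 m³/s.
V = ΣQ_DR · Δt = 2364 × 900 s = 2.128 × 10^6 m³.
Over A = 71.2 km², depth = V / A = 29.9 mm.

d ≈ 29.9 mm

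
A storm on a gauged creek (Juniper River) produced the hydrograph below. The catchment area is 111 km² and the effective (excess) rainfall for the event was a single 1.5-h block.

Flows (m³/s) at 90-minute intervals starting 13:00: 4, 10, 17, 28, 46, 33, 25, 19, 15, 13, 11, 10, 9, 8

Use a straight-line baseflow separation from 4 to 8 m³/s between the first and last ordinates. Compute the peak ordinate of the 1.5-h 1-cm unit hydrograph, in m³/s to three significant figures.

U_p ≈ 51.1 m³/s

Direct runoff: 0.00, 5.69, 12.38, 23.08, 40.77, 27.46, 19.15, 12.85, 8.54, 6.23, 3.92, 2.62, 1.31, 0.00 m³/s; ΣQ_DR = 164.0 m³/s, peak = 40.77 m³/s.
Runoff depth d = ΣQ_DR·Δt / A = 164.0 × 5400 / (111 km²) = 7.978 mm.
The 1-cm UH is the DRH scaled by (10 mm)/d, so U_p = 40.77 × 10/7.978 = 51.1 m³/s.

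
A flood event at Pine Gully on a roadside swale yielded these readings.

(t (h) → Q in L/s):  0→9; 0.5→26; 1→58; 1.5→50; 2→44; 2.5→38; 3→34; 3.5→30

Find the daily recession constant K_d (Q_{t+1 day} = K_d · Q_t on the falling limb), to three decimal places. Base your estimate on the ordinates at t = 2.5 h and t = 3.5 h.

K_d ≈ 0.003

Between t = 2.5 h and t = 3.5 h the flow falls from 38 to 30 L/s over 2×0.5 h = 1 h.
Per-interval ratio K = (30/38)^(1/2) = 0.8885; K_d = K^(24/0.5) = 0.003.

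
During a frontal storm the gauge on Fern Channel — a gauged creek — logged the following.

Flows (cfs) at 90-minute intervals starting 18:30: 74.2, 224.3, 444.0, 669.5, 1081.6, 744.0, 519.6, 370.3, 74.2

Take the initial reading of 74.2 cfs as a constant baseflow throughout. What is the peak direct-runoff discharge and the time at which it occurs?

Q_p = 1007.4 cfs at t = 00:30

Subtracting baseflow gives direct-runoff ordinates: 0.0, 150.1, 369.8, 595.3, 1007.4, 669.8, 445.4, 296.1, 0.0 cfs.
The maximum is 1007.4 cfs, occurring at the reading for t = 00:30.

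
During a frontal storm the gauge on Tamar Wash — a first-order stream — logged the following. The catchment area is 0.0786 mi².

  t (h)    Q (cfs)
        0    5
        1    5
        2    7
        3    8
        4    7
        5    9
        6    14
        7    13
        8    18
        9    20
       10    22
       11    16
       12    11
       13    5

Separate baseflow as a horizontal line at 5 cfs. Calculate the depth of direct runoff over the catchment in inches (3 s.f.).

d ≈ 1.77 in

Direct runoff: 0.0, 0.0, 2.0, 3.0, 2.0, 4.0, 9.0, 8.0, 13.0, 15.0, 17.0, 11.0, 6.0, 0.0 cfs; ΣQ_DR = 90.00 cfs.
V = ΣQ_DR · Δt = 90.00 × 3600 s = 3.240 × 10^5 ft³.
Over A = 0.0786 mi², depth = V / A = 1.77 in.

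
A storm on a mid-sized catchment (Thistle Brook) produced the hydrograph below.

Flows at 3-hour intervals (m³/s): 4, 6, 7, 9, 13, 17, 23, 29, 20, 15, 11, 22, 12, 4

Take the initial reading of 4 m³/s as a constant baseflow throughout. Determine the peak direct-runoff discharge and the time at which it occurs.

Subtracting baseflow gives direct-runoff ordinates: 0.0, 2.0, 3.0, 5.0, 9.0, 13.0, 19.0, 25.0, 16.0, 11.0, 7.0, 18.0, 8.0, 0.0 m³/s.
The maximum is 25.0 m³/s, occurring at the reading for t = 21 h.

Q_p = 25.0 m³/s at t = 21 h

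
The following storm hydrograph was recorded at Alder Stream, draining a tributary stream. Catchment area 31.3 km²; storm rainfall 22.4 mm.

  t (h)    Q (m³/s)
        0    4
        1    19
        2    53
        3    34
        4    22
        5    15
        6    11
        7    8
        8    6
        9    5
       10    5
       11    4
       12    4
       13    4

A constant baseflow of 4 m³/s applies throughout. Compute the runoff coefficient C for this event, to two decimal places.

ΣQ_DR = 138.0 m³/s; V = ΣQ_DR·Δt = 4.968 × 10^5 m³.
Runoff depth d = V / A = 15.87 mm.
C = d / P = 15.87 / 22.4 = 0.71.

C ≈ 0.71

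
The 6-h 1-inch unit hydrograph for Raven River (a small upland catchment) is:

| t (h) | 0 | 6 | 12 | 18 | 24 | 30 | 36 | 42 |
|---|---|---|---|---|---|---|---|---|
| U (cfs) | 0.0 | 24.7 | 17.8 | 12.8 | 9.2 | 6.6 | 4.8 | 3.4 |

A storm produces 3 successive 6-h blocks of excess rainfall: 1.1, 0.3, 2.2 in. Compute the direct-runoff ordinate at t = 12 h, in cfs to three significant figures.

Q ≈ 27.0 cfs

By discrete convolution, Q_j = Σ (P_i / 1 in) · U_{j−i}.
At t = 12 h (j=2): Q = (1.1/1)·17.8 + (0.3/1)·24.7 + (2.2/1)·0.0 = 27.0 cfs.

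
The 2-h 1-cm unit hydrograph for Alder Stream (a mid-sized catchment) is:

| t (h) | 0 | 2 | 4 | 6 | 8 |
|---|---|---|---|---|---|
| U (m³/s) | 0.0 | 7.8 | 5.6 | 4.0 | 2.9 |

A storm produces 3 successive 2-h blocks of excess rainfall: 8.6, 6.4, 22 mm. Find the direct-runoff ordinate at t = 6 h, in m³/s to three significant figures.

By discrete convolution, Q_j = Σ (P_i / 10 mm) · U_{j−i}.
At t = 6 h (j=3): Q = (8.6/10)·4.0 + (6.4/10)·5.6 + (22/10)·7.8 = 24.2 m³/s.

Q ≈ 24.2 m³/s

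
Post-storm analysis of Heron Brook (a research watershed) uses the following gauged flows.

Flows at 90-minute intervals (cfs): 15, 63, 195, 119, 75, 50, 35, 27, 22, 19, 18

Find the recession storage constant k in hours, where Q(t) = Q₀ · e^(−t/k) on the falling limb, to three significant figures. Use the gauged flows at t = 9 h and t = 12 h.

k ≈ 6.46 h

On the falling limb, Q drops from 35 to 22 cfs between t = 9 h and t = 12 h (Δt = 3 h).
k = −Δt / ln(Q₂/Q₁) = −3 / ln(22/35) = 6.46 h.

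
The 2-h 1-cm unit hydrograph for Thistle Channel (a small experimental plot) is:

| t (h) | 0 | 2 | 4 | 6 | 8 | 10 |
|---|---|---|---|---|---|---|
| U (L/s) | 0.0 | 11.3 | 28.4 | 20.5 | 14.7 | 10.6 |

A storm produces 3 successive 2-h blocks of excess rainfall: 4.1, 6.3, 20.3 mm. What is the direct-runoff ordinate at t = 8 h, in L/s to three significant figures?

Q ≈ 76.6 L/s

By discrete convolution, Q_j = Σ (P_i / 10 mm) · U_{j−i}.
At t = 8 h (j=4): Q = (4.1/10)·14.7 + (6.3/10)·20.5 + (20.3/10)·28.4 = 76.6 L/s.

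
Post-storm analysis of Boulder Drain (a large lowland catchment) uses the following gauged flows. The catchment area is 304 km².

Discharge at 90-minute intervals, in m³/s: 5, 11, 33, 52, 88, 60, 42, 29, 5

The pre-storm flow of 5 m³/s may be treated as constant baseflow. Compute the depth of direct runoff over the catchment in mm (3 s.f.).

d ≈ 4.97 mm

Direct runoff: 0.0, 6.0, 28.0, 47.0, 83.0, 55.0, 37.0, 24.0, 0.0 m³/s; ΣQ_DR = 280.0 m³/s.
V = ΣQ_DR · Δt = 280.0 × 5400 s = 1.512 × 10^6 m³.
Over A = 304 km², depth = V / A = 4.97 mm.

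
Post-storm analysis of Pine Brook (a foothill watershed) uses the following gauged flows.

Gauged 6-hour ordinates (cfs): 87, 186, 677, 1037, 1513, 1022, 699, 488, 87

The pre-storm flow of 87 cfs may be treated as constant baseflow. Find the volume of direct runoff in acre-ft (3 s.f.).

V ≈ 2490 acre-ft

Direct-runoff ordinates (Q − Q_b): 0.0, 99.0, 590.0, 950.0, 1426.0, 935.0, 612.0, 401.0, 0.0 cfs.
ΣQ_DR = 5013 cfs.
With Δt = 6 h = 21600 s, V = ΣQ_DR · Δt = 5013 × 21600 = 1.08 × 10^8 ft³ = 2490 acre-ft.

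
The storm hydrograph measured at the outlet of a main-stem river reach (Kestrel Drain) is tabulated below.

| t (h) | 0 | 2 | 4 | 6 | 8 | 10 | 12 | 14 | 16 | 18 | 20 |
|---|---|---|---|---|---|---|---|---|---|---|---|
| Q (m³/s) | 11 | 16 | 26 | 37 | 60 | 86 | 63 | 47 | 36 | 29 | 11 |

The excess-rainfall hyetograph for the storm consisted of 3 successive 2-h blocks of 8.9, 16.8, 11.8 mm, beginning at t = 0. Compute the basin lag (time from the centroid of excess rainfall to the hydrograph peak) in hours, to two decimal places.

t_L ≈ 6.85 h

Centroid of excess rainfall: t_c = Σ P_i·t̄_i / ΣP_i = 3.1547 h (block centres at 1, 3, 5 h).
Hydrograph peak occurs at t = 10 h, so basin lag t_L = 10 − 3.1547 = 6.85 h.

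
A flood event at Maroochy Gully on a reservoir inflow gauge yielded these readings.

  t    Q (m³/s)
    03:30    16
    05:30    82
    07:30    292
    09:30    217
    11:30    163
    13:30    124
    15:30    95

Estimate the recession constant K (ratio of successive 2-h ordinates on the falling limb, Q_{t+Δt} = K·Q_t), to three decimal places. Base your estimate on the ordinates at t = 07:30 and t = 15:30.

K ≈ 0.755

Using the recession-limb readings at t = 07:30 and t = 15:30: Q falls from 292 to 95 m³/s over 4 intervals.
K = (Q₂/Q₁)^(1/4) = (95/292)^(1/4) = 0.755.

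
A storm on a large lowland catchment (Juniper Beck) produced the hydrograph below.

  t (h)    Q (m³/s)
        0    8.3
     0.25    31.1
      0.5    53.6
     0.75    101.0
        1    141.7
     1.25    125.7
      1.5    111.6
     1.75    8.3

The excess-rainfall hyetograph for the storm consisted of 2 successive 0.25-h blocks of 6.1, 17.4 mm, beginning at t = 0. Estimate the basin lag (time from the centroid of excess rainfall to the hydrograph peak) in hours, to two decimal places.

t_L ≈ 0.69 h

Centroid of excess rainfall: t_c = Σ P_i·t̄_i / ΣP_i = 0.3101 h (block centres at 0.125, 0.375 h).
Hydrograph peak occurs at t = 1 h, so basin lag t_L = 1 − 0.3101 = 0.69 h.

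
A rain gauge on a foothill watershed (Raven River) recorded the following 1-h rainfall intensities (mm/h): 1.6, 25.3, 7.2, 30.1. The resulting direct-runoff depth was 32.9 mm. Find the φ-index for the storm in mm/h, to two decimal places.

Only the 2 blocks with intensity above φ contribute runoff: 25.3, 30.1 mm/h.
Σ(I−φ)·Δt = d  ⇒  (25.3+30.1 − 2φ)·1 = 32.9
φ = (55.40 − 32.9/1) / 2 = 11.25 mm/h.

φ ≈ 11.25 mm/h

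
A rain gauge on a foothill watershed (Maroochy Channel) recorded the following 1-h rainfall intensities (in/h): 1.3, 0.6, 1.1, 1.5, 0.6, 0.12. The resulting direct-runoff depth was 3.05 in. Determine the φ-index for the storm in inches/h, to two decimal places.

φ ≈ 0.41 in/h

Only the 5 blocks with intensity above φ contribute runoff: 1.3, 0.6, 1.1, 1.5, 0.6 in/h.
Σ(I−φ)·Δt = d  ⇒  (1.3+0.6+1.1+1.5+0.6 − 5φ)·1 = 3.05
φ = (5.100 − 3.05/1) / 5 = 0.41 in/h.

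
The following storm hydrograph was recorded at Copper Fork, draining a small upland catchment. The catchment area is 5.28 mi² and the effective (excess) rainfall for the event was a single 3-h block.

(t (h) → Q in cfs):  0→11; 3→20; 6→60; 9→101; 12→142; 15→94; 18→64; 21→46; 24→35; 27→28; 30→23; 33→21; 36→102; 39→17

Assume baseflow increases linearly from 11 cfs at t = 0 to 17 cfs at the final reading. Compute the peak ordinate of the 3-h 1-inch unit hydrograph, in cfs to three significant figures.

Direct runoff: 0.00, 8.54, 48.08, 88.62, 129.15, 80.69, 50.23, 31.77, 20.31, 12.85, 7.38, 4.92, 85.46, 0.00 cfs; ΣQ_DR = 568.0 cfs, peak = 129.15 cfs.
Runoff depth d = ΣQ_DR·Δt / A = 568.0 × 10800 / (5.28 mi²) = 0.5001 in.
The 1-inch UH is the DRH scaled by (1 in)/d, so U_p = 129.15 × 1/0.5001 = 258 cfs.

U_p ≈ 258 cfs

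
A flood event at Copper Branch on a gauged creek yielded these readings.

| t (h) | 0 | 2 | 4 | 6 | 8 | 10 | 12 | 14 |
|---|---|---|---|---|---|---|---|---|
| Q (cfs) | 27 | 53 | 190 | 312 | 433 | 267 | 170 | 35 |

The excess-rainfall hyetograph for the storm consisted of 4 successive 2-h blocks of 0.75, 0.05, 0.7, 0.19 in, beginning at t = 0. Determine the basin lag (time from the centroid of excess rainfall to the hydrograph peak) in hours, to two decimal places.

Centroid of excess rainfall: t_c = Σ P_i·t̄_i / ΣP_i = 3.3905 h (block centres at 1, 3, 5, 7 h).
Hydrograph peak occurs at t = 8 h, so basin lag t_L = 8 − 3.3905 = 4.61 h.

t_L ≈ 4.61 h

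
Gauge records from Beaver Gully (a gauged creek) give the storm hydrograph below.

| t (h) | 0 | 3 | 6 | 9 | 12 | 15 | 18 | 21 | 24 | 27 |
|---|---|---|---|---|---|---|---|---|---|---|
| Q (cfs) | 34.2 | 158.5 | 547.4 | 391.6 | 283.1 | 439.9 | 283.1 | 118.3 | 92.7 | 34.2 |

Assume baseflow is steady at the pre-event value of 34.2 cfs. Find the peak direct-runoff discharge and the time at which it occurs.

Q_p = 513.2 cfs at t = 6 h

Subtracting baseflow gives direct-runoff ordinates: 0.0, 124.3, 513.2, 357.4, 248.9, 405.7, 248.9, 84.1, 58.5, 0.0 cfs.
The maximum is 513.2 cfs, occurring at the reading for t = 6 h.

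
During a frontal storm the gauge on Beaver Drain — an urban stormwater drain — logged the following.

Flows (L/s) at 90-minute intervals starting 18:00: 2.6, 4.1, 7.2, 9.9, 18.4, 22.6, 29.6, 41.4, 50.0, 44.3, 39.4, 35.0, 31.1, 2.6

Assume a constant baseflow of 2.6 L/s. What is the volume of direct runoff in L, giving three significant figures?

Direct-runoff ordinates (Q − Q_b): 0.0, 1.5, 4.6, 7.3, 15.8, 20.0, 27.0, 38.8, 47.4, 41.7, 36.8, 32.4, 28.5, 0.0 L/s.
ΣQ_DR = 301.8 L/s.
With Δt = 1.5 h = 5400 s, V = ΣQ_DR · Δt = 301.8 × 5400 = 1.63 × 10^6 L.

V ≈ 1.63 × 10^6 L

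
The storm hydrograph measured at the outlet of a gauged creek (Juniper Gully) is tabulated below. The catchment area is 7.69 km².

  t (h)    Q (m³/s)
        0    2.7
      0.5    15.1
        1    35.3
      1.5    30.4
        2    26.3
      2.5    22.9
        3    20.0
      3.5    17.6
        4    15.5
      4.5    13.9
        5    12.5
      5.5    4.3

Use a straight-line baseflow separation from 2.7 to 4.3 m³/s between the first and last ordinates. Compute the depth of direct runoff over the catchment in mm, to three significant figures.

Direct runoff: 0.00, 12.25, 32.31, 27.26, 23.02, 19.47, 16.43, 13.88, 11.64, 9.89, 8.35, 0.00 m³/s; ΣQ_DR = 174.5 m³/s.
V = ΣQ_DR · Δt = 174.5 × 1800 s = 3.141 × 10^5 m³.
Over A = 7.69 km², depth = V / A = 40.8 mm.

d ≈ 40.8 mm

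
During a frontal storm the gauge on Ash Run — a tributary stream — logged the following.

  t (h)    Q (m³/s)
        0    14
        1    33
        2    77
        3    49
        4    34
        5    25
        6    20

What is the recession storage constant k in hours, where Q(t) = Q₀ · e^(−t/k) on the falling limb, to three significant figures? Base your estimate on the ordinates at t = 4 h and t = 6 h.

On the falling limb, Q drops from 34 to 20 m³/s between t = 4 h and t = 6 h (Δt = 2 h).
k = −Δt / ln(Q₂/Q₁) = −2 / ln(20/34) = 3.77 h.

k ≈ 3.77 h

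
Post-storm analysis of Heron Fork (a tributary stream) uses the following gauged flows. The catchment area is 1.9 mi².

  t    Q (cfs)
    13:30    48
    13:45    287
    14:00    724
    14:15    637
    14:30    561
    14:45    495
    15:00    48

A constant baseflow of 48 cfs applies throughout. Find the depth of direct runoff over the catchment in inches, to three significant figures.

Direct runoff: 0.0, 239.0, 676.0, 589.0, 513.0, 447.0, 0.0 cfs; ΣQ_DR = 2464 cfs.
V = ΣQ_DR · Δt = 2464 × 900 s = 2.218 × 10^6 ft³.
Over A = 1.9 mi², depth = V / A = 0.502 in.

d ≈ 0.502 in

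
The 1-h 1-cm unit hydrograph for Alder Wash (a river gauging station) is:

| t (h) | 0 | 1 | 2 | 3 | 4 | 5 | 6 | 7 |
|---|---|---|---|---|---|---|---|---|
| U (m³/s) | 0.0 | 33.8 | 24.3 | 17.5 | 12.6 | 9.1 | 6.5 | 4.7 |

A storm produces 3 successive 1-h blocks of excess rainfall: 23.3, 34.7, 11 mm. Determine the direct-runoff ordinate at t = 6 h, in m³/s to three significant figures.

Q ≈ 60.6 m³/s

By discrete convolution, Q_j = Σ (P_i / 10 mm) · U_{j−i}.
At t = 6 h (j=6): Q = (23.3/10)·6.5 + (34.7/10)·9.1 + (11/10)·12.6 = 60.6 m³/s.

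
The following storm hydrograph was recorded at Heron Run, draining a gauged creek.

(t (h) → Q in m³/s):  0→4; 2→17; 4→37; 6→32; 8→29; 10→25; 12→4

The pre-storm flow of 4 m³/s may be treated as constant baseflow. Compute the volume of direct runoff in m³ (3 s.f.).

V ≈ 8.64 × 10^5 m³

Direct-runoff ordinates (Q − Q_b): 0.0, 13.0, 33.0, 28.0, 25.0, 21.0, 0.0 m³/s.
ΣQ_DR = 120.0 m³/s.
With Δt = 2 h = 7200 s, V = ΣQ_DR · Δt = 120.0 × 7200 = 8.64 × 10^5 m³.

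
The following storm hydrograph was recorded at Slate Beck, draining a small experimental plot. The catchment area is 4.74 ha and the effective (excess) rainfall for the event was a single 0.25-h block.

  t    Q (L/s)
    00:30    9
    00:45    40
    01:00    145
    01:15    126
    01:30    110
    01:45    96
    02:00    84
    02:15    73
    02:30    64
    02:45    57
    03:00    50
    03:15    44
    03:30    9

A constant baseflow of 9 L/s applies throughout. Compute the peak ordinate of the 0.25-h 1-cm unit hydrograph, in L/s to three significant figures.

Direct runoff: 0.0, 31.0, 136.0, 117.0, 101.0, 87.0, 75.0, 64.0, 55.0, 48.0, 41.0, 35.0, 0.0 L/s; ΣQ_DR = 790.0 L/s, peak = 136.0 L/s.
Runoff depth d = ΣQ_DR·Δt / A = 790.0 × 900 / (4.74 ha) = 15.00 mm.
The 1-cm UH is the DRH scaled by (10 mm)/d, so U_p = 136.0 × 10/15.00 = 90.7 L/s.

U_p ≈ 90.7 L/s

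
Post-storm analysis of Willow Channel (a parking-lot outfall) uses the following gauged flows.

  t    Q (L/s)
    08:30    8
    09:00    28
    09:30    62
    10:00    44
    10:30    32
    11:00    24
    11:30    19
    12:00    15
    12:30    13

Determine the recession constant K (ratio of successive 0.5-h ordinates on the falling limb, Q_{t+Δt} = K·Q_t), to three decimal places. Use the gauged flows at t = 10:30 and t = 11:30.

Using the recession-limb readings at t = 10:30 and t = 11:30: Q falls from 32 to 19 L/s over 2 intervals.
K = (Q₂/Q₁)^(1/2) = (19/32)^(1/2) = 0.771.

K ≈ 0.771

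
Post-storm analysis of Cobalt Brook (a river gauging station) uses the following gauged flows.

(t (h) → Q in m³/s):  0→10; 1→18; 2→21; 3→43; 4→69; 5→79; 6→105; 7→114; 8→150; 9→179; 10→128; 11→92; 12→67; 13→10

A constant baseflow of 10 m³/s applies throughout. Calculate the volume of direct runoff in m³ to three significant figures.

Direct-runoff ordinates (Q − Q_b): 0.0, 8.0, 11.0, 33.0, 59.0, 69.0, 95.0, 104.0, 140.0, 169.0, 118.0, 82.0, 57.0, 0.0 m³/s.
ΣQ_DR = 945.0 m³/s.
With Δt = 1 h = 3600 s, V = ΣQ_DR · Δt = 945.0 × 3600 = 3.40 × 10^6 m³.

V ≈ 3.40 × 10^6 m³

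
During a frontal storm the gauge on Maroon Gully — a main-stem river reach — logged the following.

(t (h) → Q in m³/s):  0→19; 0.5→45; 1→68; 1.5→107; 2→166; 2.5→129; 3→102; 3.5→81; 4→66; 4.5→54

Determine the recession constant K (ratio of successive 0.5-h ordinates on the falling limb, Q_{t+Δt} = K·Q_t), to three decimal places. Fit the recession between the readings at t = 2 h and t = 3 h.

Using the recession-limb readings at t = 2 h and t = 3 h: Q falls from 166 to 102 m³/s over 2 intervals.
K = (Q₂/Q₁)^(1/2) = (102/166)^(1/2) = 0.784.

K ≈ 0.784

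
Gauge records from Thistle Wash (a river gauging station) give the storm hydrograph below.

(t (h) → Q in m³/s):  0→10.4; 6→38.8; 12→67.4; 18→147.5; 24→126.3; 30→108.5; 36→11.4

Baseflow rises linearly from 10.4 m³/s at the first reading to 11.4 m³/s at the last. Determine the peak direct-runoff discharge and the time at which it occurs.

Subtracting baseflow gives direct-runoff ordinates: 0.00, 28.23, 56.67, 136.60, 115.23, 97.27, 0.00 m³/s.
The maximum is 136.60 m³/s, occurring at the reading for t = 18 h.

Q_p = 136.60 m³/s at t = 18 h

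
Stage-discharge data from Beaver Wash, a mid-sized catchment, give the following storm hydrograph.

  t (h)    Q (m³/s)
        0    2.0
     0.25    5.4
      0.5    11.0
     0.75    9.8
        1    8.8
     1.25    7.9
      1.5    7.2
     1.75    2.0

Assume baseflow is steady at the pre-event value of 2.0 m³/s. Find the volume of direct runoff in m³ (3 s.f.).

V ≈ 34300 m³

Direct-runoff ordinates (Q − Q_b): 0.0, 3.4, 9.0, 7.8, 6.8, 5.9, 5.2, 0.0 m³/s.
ΣQ_DR = 38.10 m³/s.
With Δt = 0.25 h = 900 s, V = ΣQ_DR · Δt = 38.10 × 900 = 34300 m³.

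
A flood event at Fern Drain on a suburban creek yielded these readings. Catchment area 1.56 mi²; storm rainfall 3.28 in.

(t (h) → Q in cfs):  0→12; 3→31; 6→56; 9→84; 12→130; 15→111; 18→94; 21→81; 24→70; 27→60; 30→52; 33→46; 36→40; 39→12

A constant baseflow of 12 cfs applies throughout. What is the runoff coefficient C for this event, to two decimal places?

C ≈ 0.65

ΣQ_DR = 711.0 cfs; V = ΣQ_DR·Δt = 7.679 × 10^6 ft³.
Runoff depth d = V / A = 2.119 in.
C = d / P = 2.119 / 3.28 = 0.65.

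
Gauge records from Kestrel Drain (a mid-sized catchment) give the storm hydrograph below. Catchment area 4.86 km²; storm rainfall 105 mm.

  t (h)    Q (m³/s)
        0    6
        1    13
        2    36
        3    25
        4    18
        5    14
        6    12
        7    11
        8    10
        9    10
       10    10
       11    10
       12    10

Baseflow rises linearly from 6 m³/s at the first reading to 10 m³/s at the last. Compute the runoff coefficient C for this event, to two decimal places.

C ≈ 0.57

ΣQ_DR = 81.00 m³/s; V = ΣQ_DR·Δt = 2.916 × 10^5 m³.
Runoff depth d = V / A = 60.00 mm.
C = d / P = 60.00 / 105 = 0.57.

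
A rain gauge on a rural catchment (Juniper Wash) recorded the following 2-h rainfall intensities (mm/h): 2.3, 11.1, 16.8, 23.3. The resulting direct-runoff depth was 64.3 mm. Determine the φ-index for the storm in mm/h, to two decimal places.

φ ≈ 6.35 mm/h

Only the 3 blocks with intensity above φ contribute runoff: 11.1, 16.8, 23.3 mm/h.
Σ(I−φ)·Δt = d  ⇒  (11.1+16.8+23.3 − 3φ)·2 = 64.3
φ = (51.20 − 64.3/2) / 3 = 6.35 mm/h.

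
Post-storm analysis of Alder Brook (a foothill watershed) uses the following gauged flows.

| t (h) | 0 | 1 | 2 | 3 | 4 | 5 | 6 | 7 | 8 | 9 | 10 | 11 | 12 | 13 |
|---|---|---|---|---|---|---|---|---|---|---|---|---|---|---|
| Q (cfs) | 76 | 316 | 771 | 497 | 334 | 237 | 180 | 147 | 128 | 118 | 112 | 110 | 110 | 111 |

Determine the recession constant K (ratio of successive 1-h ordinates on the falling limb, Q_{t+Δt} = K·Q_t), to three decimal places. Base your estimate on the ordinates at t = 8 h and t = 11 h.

Using the recession-limb readings at t = 8 h and t = 11 h: Q falls from 128 to 110 cfs over 3 intervals.
K = (Q₂/Q₁)^(1/3) = (110/128)^(1/3) = 0.951.

K ≈ 0.951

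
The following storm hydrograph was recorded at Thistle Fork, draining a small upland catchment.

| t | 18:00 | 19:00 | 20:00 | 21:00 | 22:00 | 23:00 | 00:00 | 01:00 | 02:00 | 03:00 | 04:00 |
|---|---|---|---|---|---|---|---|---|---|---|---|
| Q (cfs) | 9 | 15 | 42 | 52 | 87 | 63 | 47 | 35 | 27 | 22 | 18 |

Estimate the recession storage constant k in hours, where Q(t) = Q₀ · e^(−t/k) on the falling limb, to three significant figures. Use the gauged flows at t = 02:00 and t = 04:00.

On the falling limb, Q drops from 27 to 18 cfs between t = 02:00 and t = 04:00 (Δt = 2 h).
k = −Δt / ln(Q₂/Q₁) = −2 / ln(18/27) = 4.93 h.

k ≈ 4.93 h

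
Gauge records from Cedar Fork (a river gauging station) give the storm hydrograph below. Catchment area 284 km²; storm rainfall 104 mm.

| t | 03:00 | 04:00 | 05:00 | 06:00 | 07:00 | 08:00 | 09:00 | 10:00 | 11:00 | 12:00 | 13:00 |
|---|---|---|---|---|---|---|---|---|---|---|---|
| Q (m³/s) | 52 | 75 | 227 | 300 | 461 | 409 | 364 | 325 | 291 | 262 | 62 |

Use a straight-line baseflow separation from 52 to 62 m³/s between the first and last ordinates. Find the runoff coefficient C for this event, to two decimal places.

C ≈ 0.27

ΣQ_DR = 2201 m³/s; V = ΣQ_DR·Δt = 7.924 × 10^6 m³.
Runoff depth d = V / A = 27.90 mm.
C = d / P = 27.90 / 104 = 0.27.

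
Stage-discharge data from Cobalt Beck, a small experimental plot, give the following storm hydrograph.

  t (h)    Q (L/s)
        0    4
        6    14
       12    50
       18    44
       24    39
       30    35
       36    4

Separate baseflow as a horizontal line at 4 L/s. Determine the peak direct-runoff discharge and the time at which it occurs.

Subtracting baseflow gives direct-runoff ordinates: 0.0, 10.0, 46.0, 40.0, 35.0, 31.0, 0.0 L/s.
The maximum is 46.0 L/s, occurring at the reading for t = 12 h.

Q_p = 46.0 L/s at t = 12 h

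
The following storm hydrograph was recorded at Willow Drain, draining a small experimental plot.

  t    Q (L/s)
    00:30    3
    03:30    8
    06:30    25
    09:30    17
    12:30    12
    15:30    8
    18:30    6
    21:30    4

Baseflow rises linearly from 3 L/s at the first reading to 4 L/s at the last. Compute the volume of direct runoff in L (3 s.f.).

Direct-runoff ordinates (Q − Q_b): 0.00, 4.86, 21.71, 13.57, 8.43, 4.29, 2.14, 0.00 L/s.
ΣQ_DR = 55.00 L/s.
With Δt = 3 h = 10800 s, V = ΣQ_DR · Δt = 55.00 × 10800 = 5.94 × 10^5 L.

V ≈ 5.94 × 10^5 L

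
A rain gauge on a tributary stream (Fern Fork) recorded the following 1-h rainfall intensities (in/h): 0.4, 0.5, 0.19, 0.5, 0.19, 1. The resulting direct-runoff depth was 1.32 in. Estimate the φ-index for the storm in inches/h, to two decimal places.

Only the 4 blocks with intensity above φ contribute runoff: 0.4, 0.5, 0.5, 1 in/h.
Σ(I−φ)·Δt = d  ⇒  (0.4+0.5+0.5+1 − 4φ)·1 = 1.32
φ = (2.400 − 1.32/1) / 4 = 0.27 in/h.

φ ≈ 0.27 in/h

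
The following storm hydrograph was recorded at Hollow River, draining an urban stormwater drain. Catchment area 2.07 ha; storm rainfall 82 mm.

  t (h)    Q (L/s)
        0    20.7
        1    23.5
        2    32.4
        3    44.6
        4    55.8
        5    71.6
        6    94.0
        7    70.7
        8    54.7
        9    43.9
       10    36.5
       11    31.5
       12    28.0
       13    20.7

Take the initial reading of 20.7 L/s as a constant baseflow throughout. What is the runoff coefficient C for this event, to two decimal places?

C ≈ 0.72

ΣQ_DR = 338.8 L/s; V = ΣQ_DR·Δt = 1.220 × 10^6 L.
Runoff depth d = V / A = 58.92 mm.
C = d / P = 58.92 / 82 = 0.72.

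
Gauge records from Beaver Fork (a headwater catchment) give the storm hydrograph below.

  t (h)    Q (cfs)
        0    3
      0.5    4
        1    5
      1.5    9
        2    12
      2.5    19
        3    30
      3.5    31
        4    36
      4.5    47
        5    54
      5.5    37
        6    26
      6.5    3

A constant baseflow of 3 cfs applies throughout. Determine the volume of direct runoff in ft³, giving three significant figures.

V ≈ 4.93 × 10^5 ft³

Direct-runoff ordinates (Q − Q_b): 0.0, 1.0, 2.0, 6.0, 9.0, 16.0, 27.0, 28.0, 33.0, 44.0, 51.0, 34.0, 23.0, 0.0 cfs.
ΣQ_DR = 274.0 cfs.
With Δt = 0.5 h = 1800 s, V = ΣQ_DR · Δt = 274.0 × 1800 = 4.93 × 10^5 ft³.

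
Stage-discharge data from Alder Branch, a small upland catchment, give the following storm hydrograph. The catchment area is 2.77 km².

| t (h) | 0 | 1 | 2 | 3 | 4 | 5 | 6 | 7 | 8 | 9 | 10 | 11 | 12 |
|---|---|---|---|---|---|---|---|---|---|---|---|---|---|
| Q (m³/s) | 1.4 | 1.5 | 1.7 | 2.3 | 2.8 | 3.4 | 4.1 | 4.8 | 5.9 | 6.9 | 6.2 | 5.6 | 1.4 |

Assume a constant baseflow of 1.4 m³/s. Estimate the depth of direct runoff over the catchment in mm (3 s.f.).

Direct runoff: 0.0, 0.1, 0.3, 0.9, 1.4, 2.0, 2.7, 3.4, 4.5, 5.5, 4.8, 4.2, 0.0 m³/s; ΣQ_DR = 29.80 m³/s.
V = ΣQ_DR · Δt = 29.80 × 3600 s = 1.073 × 10^5 m³.
Over A = 2.77 km², depth = V / A = 38.7 mm.

d ≈ 38.7 mm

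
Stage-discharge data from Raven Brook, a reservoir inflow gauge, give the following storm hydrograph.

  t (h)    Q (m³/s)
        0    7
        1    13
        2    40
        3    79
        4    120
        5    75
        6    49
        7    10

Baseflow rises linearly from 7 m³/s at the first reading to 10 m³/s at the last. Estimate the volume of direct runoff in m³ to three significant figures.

Direct-runoff ordinates (Q − Q_b): 0.00, 5.57, 32.14, 70.71, 111.29, 65.86, 39.43, 0.00 m³/s.
ΣQ_DR = 325.0 m³/s.
With Δt = 1 h = 3600 s, V = ΣQ_DR · Δt = 325.0 × 3600 = 1.17 × 10^6 m³.

V ≈ 1.17 × 10^6 m³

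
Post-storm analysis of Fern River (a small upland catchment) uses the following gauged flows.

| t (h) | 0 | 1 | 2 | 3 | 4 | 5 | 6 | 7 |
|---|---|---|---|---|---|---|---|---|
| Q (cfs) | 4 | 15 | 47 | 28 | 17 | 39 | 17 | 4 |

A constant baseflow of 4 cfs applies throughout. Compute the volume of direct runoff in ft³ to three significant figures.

V ≈ 5.00 × 10^5 ft³

Direct-runoff ordinates (Q − Q_b): 0.0, 11.0, 43.0, 24.0, 13.0, 35.0, 13.0, 0.0 cfs.
ΣQ_DR = 139.0 cfs.
With Δt = 1 h = 3600 s, V = ΣQ_DR · Δt = 139.0 × 3600 = 5.00 × 10^5 ft³.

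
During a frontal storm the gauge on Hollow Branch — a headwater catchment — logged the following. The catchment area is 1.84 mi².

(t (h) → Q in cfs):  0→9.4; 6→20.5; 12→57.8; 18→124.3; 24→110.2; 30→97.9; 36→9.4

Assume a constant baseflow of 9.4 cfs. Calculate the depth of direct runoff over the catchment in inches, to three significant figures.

Direct runoff: 0.0, 11.1, 48.4, 114.9, 100.8, 88.5, 0.0 cfs; ΣQ_DR = 363.7 cfs.
V = ΣQ_DR · Δt = 363.7 × 21600 s = 7.856 × 10^6 ft³.
Over A = 1.84 mi², depth = V / A = 1.84 in.

d ≈ 1.84 in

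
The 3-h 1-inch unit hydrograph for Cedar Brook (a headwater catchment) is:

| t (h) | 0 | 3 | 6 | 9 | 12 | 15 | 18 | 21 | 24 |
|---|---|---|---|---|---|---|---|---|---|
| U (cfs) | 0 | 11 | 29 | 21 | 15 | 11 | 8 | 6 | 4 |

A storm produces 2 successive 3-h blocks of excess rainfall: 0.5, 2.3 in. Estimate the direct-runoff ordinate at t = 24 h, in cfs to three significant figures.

By discrete convolution, Q_j = Σ (P_i / 1 in) · U_{j−i}.
At t = 24 h (j=8): Q = (0.5/1)·4 + (2.3/1)·6 = 15.8 cfs.

Q ≈ 15.8 cfs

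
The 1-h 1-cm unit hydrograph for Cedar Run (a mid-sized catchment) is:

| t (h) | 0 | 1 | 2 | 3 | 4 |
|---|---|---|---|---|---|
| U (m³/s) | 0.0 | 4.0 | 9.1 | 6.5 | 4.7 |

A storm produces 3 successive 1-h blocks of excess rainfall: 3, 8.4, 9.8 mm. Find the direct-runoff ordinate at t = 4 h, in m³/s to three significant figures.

Q ≈ 15.8 m³/s

By discrete convolution, Q_j = Σ (P_i / 10 mm) · U_{j−i}.
At t = 4 h (j=4): Q = (3/10)·4.7 + (8.4/10)·6.5 + (9.8/10)·9.1 = 15.8 m³/s.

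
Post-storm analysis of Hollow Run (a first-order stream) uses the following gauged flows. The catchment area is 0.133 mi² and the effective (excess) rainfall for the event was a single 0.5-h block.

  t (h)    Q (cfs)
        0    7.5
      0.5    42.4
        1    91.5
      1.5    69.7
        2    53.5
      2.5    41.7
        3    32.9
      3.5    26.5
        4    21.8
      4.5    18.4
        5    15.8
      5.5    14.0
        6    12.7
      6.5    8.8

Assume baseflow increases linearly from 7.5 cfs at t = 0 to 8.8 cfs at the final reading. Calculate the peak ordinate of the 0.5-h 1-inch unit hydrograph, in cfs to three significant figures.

U_p ≈ 41.9 cfs

Direct runoff: 0.00, 34.80, 83.80, 61.90, 45.60, 33.70, 24.80, 18.30, 13.50, 10.00, 7.30, 5.40, 4.00, 0.00 cfs; ΣQ_DR = 343.1 cfs, peak = 83.80 cfs.
Runoff depth d = ΣQ_DR·Δt / A = 343.1 × 1800 / (0.133 mi²) = 1.999 in.
The 1-inch UH is the DRH scaled by (1 in)/d, so U_p = 83.80 × 1/1.999 = 41.9 cfs.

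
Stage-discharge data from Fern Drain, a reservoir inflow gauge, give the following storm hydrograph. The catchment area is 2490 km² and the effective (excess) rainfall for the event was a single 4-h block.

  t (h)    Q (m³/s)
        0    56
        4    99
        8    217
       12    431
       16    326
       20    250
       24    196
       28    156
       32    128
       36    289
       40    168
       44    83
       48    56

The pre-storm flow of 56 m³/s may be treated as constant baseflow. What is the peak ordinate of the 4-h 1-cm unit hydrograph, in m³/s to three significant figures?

Direct runoff: 0.0, 43.0, 161.0, 375.0, 270.0, 194.0, 140.0, 100.0, 72.0, 233.0, 112.0, 27.0, 0.0 m³/s; ΣQ_DR = 1727 m³/s, peak = 375.0 m³/s.
Runoff depth d = ΣQ_DR·Δt / A = 1727 × 14400 / (2490 km²) = 9.987 mm.
The 1-cm UH is the DRH scaled by (10 mm)/d, so U_p = 375.0 × 10/9.987 = 375 m³/s.

U_p ≈ 375 m³/s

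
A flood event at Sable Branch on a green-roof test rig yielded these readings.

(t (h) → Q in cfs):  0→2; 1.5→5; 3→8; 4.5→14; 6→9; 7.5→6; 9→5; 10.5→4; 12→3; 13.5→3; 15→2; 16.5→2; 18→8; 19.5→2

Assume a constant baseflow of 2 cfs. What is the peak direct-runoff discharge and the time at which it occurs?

Q_p = 12.0 cfs at t = 4.5 h

Subtracting baseflow gives direct-runoff ordinates: 0.0, 3.0, 6.0, 12.0, 7.0, 4.0, 3.0, 2.0, 1.0, 1.0, 0.0, 0.0, 6.0, 0.0 cfs.
The maximum is 12.0 cfs, occurring at the reading for t = 4.5 h.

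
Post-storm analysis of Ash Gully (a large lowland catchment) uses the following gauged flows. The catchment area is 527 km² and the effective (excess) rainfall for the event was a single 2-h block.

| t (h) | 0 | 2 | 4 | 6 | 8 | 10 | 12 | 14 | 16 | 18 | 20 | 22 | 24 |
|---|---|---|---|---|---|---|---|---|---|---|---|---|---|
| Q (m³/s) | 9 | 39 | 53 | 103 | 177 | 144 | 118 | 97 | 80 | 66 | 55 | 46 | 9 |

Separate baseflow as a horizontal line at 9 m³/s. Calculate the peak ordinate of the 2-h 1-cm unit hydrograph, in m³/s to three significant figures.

U_p ≈ 140 m³/s

Direct runoff: 0.0, 30.0, 44.0, 94.0, 168.0, 135.0, 109.0, 88.0, 71.0, 57.0, 46.0, 37.0, 0.0 m³/s; ΣQ_DR = 879.0 m³/s, peak = 168.0 m³/s.
Runoff depth d = ΣQ_DR·Δt / A = 879.0 × 7200 / (527 km²) = 12.01 mm.
The 1-cm UH is the DRH scaled by (10 mm)/d, so U_p = 168.0 × 10/12.01 = 140 m³/s.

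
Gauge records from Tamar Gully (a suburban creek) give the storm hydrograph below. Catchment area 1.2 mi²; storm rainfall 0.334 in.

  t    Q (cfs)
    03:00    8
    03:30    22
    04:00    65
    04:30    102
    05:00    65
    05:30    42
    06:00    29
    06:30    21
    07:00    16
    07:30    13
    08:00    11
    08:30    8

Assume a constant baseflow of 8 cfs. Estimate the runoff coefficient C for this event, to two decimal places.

ΣQ_DR = 306.0 cfs; V = ΣQ_DR·Δt = 5.508 × 10^5 ft³.
Runoff depth d = V / A = 0.1976 in.
C = d / P = 0.1976 / 0.334 = 0.59.

C ≈ 0.59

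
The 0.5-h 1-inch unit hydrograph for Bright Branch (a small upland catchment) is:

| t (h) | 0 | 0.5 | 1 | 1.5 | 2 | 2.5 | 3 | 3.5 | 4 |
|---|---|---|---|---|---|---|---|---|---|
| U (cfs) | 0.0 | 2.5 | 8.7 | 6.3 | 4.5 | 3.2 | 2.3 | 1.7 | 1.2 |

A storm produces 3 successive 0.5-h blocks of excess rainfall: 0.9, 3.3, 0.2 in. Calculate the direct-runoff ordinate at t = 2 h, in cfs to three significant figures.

By discrete convolution, Q_j = Σ (P_i / 1 in) · U_{j−i}.
At t = 2 h (j=4): Q = (0.9/1)·4.5 + (3.3/1)·6.3 + (0.2/1)·8.7 = 26.6 cfs.

Q ≈ 26.6 cfs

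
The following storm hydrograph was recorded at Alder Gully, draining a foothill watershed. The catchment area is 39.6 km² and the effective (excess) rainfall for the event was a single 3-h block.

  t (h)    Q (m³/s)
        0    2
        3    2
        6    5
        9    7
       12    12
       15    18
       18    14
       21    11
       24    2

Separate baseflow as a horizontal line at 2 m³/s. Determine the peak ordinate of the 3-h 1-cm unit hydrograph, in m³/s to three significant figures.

U_p ≈ 10.7 m³/s

Direct runoff: 0.0, 0.0, 3.0, 5.0, 10.0, 16.0, 12.0, 9.0, 0.0 m³/s; ΣQ_DR = 55.00 m³/s, peak = 16.0 m³/s.
Runoff depth d = ΣQ_DR·Δt / A = 55.00 × 10800 / (39.6 km²) = 15.00 mm.
The 1-cm UH is the DRH scaled by (10 mm)/d, so U_p = 16.0 × 10/15.00 = 10.7 m³/s.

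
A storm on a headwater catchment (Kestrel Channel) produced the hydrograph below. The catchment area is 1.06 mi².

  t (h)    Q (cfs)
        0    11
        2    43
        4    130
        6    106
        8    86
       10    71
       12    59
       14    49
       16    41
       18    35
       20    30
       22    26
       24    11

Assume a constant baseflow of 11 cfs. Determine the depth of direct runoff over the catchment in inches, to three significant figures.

Direct runoff: 0.0, 32.0, 119.0, 95.0, 75.0, 60.0, 48.0, 38.0, 30.0, 24.0, 19.0, 15.0, 0.0 cfs; ΣQ_DR = 555.0 cfs.
V = ΣQ_DR · Δt = 555.0 × 7200 s = 3.996 × 10^6 ft³.
Over A = 1.06 mi², depth = V / A = 1.62 in.

d ≈ 1.62 in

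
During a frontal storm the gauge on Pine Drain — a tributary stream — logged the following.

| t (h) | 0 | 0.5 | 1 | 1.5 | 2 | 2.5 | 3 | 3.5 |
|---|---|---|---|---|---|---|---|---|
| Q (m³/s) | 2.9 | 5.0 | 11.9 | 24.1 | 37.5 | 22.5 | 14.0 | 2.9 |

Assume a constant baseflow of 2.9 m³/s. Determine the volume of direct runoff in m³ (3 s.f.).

Direct-runoff ordinates (Q − Q_b): 0.0, 2.1, 9.0, 21.2, 34.6, 19.6, 11.1, 0.0 m³/s.
ΣQ_DR = 97.60 m³/s.
With Δt = 0.5 h = 1800 s, V = ΣQ_DR · Δt = 97.60 × 1800 = 1.76 × 10^5 m³.

V ≈ 1.76 × 10^5 m³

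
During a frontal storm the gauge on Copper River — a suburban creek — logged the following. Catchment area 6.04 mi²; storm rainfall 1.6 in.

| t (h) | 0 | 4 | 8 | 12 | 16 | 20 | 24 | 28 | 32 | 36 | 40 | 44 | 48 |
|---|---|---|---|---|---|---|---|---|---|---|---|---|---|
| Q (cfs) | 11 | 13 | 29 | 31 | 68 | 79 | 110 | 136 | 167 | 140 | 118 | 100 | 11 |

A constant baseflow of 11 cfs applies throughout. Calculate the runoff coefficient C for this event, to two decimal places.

ΣQ_DR = 870.0 cfs; V = ΣQ_DR·Δt = 1.253 × 10^7 ft³.
Runoff depth d = V / A = 0.8928 in.
C = d / P = 0.8928 / 1.6 = 0.56.

C ≈ 0.56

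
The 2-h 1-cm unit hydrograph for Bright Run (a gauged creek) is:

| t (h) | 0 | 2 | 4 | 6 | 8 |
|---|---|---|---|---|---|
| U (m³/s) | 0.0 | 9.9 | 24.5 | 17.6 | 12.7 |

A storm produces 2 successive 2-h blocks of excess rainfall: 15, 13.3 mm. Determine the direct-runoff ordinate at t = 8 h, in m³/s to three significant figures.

Q ≈ 42.5 m³/s

By discrete convolution, Q_j = Σ (P_i / 10 mm) · U_{j−i}.
At t = 8 h (j=4): Q = (15/10)·12.7 + (13.3/10)·17.6 = 42.5 m³/s.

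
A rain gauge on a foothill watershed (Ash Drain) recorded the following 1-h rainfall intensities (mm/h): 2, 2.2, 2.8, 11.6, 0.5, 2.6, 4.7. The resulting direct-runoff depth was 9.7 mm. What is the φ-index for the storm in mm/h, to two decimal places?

φ ≈ 3.30 mm/h

Only the 2 blocks with intensity above φ contribute runoff: 11.6, 4.7 mm/h.
Σ(I−φ)·Δt = d  ⇒  (11.6+4.7 − 2φ)·1 = 9.7
φ = (16.30 − 9.7/1) / 2 = 3.30 mm/h.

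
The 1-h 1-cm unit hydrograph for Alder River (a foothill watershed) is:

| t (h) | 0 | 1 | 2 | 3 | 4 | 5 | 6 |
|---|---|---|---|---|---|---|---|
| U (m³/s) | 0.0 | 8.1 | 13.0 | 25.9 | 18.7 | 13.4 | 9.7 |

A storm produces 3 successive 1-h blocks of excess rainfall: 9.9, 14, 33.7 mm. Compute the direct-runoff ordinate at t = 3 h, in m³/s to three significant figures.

By discrete convolution, Q_j = Σ (P_i / 10 mm) · U_{j−i}.
At t = 3 h (j=3): Q = (9.9/10)·25.9 + (14/10)·13.0 + (33.7/10)·8.1 = 71.1 m³/s.

Q ≈ 71.1 m³/s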